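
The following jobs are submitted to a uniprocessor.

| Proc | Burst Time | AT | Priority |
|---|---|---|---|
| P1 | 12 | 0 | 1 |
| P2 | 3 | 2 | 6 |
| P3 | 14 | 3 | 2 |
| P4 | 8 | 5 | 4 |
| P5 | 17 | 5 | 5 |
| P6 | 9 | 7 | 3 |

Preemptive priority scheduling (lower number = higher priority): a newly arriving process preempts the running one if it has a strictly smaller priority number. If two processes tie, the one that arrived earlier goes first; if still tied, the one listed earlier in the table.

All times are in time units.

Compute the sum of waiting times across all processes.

Gantt: | P1 0-12 | P3 12-26 | P6 26-35 | P4 35-43 | P5 43-60 | P2 60-63 |
Completion: P1=12  P2=63  P3=26  P4=43  P5=60  P6=35
Turnaround (C−A): P1=12  P2=61  P3=23  P4=38  P5=55  P6=28
Waiting = turnaround − burst: P1=0, P2=58, P3=9, P4=30, P5=38, P6=19
Total waiting = 0 + 58 + 9 + 30 + 38 + 19 = 154

154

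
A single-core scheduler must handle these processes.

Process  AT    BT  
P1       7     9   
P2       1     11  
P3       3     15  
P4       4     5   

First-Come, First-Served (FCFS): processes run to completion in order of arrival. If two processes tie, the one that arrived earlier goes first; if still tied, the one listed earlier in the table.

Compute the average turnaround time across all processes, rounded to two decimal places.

24.25

Timeline: | idle 0-1 | P2 1-12 | P3 12-27 | P4 27-32 | P1 32-41 |
Completion: P1=41  P2=12  P3=27  P4=32
Turnaround (C−A): P1=34  P2=11  P3=24  P4=28
Turnaround times: P1=34, P2=11, P3=24, P4=28
Average turnaround = (34+11+24+28) / 4 = 97/4 = 24.25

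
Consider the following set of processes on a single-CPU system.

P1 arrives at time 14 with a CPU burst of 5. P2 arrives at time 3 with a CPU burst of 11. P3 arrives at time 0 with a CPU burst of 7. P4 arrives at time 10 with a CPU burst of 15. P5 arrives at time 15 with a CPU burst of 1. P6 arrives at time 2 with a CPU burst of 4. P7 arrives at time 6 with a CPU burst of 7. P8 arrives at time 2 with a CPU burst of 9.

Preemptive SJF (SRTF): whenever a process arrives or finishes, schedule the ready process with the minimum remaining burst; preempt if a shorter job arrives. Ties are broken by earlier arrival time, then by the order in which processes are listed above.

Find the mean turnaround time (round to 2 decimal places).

20.00

Schedule: | P3 0-2 | P6 2-6 | P3 6-11 | P7 11-15 | P5 15-16 | P7 16-19 | P1 19-24 | P8 24-33 | P2 33-44 | P4 44-59 |
Completion: P1=24  P2=44  P3=11  P4=59  P5=16  P6=6  P7=19  P8=33
Turnaround (C−A): P1=10  P2=41  P3=11  P4=49  P5=1  P6=4  P7=13  P8=31
Turnaround times: P1=10, P2=41, P3=11, P4=49, P5=1, P6=4, P7=13, P8=31
Average turnaround = (10+41+11+49+1+4+13+31) / 8 = 160/8 = 20.00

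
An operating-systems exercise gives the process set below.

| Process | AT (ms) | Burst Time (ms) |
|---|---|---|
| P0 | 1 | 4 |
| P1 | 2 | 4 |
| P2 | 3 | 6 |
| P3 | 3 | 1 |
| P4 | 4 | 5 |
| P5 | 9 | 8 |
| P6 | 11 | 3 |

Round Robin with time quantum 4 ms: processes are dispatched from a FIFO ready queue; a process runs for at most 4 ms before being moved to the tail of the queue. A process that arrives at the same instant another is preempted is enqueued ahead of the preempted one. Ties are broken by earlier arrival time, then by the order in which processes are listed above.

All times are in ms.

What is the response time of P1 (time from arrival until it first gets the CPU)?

Timeline: | idle 0-1 | P0 1-5 | P1 5-9 | P2 9-13 | P3 13-14 | P4 14-18 | P5 18-22 | P6 22-25 | P2 25-27 | P4 27-28 | P5 28-32 |
Completion: P0=5  P1=9  P2=27  P3=14  P4=28  P5=32  P6=25
Response(P1) = first start − arrival = 5 − 2 = 3

3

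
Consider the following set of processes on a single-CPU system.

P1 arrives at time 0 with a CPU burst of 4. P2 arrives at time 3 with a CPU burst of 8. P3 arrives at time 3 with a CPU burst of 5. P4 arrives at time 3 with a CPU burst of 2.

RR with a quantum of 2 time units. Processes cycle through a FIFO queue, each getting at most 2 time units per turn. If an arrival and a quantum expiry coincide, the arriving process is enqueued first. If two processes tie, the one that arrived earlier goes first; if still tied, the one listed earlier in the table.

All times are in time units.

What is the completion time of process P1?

Gantt: | P1 0-4 | P2 4-6 | P3 6-8 | P4 8-10 | P2 10-12 | P3 12-14 | P2 14-16 | P3 16-17 | P2 17-19 |
Completion: P1=4  P2=19  P3=17  P4=10
Turnaround (C−A): P1=4  P2=16  P3=14  P4=7

4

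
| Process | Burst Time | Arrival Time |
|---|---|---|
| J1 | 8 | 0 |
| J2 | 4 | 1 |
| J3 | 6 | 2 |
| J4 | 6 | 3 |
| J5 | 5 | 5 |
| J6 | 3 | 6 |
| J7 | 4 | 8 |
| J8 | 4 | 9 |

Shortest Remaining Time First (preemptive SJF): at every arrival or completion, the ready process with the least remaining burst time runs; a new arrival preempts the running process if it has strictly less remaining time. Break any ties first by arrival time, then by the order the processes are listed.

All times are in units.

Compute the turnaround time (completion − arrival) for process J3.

Gantt: | J1 0-1 | J2 1-5 | J5 5-6 | J6 6-9 | J5 9-13 | J7 13-17 | J8 17-21 | J3 21-27 | J4 27-33 | J1 33-40 |
Completion: J1=40  J2=5  J3=27  J4=33  J5=13  J6=9  J7=17  J8=21
Turnaround (C−A): J1=40  J2=4  J3=25  J4=30  J5=8  J6=3  J7=9  J8=12
Turnaround(J3) = completion − arrival = 27 − 2 = 25

25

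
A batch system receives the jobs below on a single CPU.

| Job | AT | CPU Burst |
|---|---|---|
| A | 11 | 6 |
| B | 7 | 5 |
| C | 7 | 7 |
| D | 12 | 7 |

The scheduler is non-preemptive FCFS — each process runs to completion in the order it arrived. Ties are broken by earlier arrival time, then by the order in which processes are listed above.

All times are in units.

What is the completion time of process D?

Gantt: | idle 0-7 | B 7-12 | C 12-19 | A 19-25 | D 25-32 |
Completion: A=25  B=12  C=19  D=32
Turnaround (C−A): A=14  B=5  C=12  D=20

32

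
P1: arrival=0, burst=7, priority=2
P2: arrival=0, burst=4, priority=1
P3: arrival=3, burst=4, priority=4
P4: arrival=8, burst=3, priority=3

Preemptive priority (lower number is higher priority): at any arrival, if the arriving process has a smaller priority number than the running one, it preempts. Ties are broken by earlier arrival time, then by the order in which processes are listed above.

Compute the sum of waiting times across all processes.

18

Schedule: | P2 0-4 | P1 4-11 | P4 11-14 | P3 14-18 |
Completion: P1=11  P2=4  P3=18  P4=14
Waiting = turnaround − burst: P1=4, P2=0, P3=11, P4=3
Total waiting = 4 + 0 + 11 + 3 = 18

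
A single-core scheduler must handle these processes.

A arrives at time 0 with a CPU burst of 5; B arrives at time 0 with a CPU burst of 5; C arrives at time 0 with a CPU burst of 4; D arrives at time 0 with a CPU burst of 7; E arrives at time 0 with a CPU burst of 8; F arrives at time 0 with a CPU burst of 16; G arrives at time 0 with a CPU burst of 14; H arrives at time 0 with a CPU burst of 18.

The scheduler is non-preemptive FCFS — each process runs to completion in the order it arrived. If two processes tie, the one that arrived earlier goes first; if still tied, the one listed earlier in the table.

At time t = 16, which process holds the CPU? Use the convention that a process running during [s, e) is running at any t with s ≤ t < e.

Schedule: | A 0-5 | B 5-10 | C 10-14 | D 14-21 | E 21-29 | F 29-45 | G 45-59 | H 59-77 |
Completion: A=5  B=10  C=14  D=21  E=29  F=45  G=59  H=77

D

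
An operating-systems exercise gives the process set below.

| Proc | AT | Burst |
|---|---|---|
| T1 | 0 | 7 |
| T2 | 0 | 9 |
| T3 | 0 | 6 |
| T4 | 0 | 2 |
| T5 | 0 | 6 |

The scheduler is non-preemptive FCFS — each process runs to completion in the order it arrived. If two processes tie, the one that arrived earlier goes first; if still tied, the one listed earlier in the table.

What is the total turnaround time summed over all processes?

99

Schedule: | T1 0-7 | T2 7-16 | T3 16-22 | T4 22-24 | T5 24-30 |
Completion: T1=7  T2=16  T3=22  T4=24  T5=30
Turnaround = completion − arrival: T1=7, T2=16, T3=22, T4=24, T5=30
Total turnaround = 7 + 16 + 22 + 24 + 30 = 99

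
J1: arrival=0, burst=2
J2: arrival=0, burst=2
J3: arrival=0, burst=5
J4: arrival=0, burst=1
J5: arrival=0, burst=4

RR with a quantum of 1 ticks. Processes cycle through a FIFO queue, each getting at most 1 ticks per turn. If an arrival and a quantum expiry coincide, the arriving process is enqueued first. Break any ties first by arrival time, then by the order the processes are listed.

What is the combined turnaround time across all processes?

44

Timeline: | J1 0-1 | J2 1-2 | J3 2-3 | J4 3-4 | J5 4-5 | J1 5-6 | J2 6-7 | J3 7-8 | J5 8-9 | J3 9-10 | J5 10-11 | J3 11-12 | J5 12-13 | J3 13-14 |
Completion: J1=6  J2=7  J3=14  J4=4  J5=13
Turnaround = completion − arrival: J1=6, J2=7, J3=14, J4=4, J5=13
Total turnaround = 6 + 7 + 14 + 4 + 13 = 44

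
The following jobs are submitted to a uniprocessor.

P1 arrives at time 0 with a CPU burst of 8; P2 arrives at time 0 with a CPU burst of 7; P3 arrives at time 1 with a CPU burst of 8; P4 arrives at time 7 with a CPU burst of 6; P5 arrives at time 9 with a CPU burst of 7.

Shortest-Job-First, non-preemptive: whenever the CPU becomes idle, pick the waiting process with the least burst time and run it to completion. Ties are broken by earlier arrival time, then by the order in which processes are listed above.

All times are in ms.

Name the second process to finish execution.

Schedule: | P2 0-7 | P4 7-13 | P5 13-20 | P1 20-28 | P3 28-36 |
Completion: P1=28  P2=7  P3=36  P4=13  P5=20
Turnaround (C−A): P1=28  P2=7  P3=35  P4=6  P5=11
Finish order: P2 → P4 → P5 → P1 → P3

P4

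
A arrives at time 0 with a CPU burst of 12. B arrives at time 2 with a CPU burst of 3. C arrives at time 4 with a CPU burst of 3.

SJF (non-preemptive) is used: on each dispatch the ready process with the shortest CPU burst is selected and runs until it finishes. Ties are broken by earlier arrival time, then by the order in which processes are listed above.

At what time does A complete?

12

Schedule: | A 0-12 | B 12-15 | C 15-18 |
Completion: A=12  B=15  C=18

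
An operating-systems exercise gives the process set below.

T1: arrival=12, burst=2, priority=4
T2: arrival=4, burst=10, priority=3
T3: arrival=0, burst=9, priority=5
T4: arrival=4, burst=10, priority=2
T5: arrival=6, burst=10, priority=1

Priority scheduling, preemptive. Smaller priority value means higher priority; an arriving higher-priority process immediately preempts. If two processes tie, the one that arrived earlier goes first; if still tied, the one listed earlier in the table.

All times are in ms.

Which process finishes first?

T5

Schedule: | T3 0-4 | T4 4-6 | T5 6-16 | T4 16-24 | T2 24-34 | T1 34-36 | T3 36-41 |
Completion: T1=36  T2=34  T3=41  T4=24  T5=16
Turnaround (C−A): T1=24  T2=30  T3=41  T4=20  T5=10
Finish order: T5 → T4 → T2 → T1 → T3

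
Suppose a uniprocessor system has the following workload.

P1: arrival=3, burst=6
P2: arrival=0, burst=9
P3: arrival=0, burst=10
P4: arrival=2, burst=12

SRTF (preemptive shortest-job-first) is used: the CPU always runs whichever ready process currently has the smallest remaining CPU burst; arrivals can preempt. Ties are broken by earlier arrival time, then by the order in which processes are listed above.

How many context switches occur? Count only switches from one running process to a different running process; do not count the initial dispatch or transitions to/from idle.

3

Timeline: | P2 0-9 | P1 9-15 | P3 15-25 | P4 25-37 |
Completion: P1=15  P2=9  P3=25  P4=37
Turnaround (C−A): P1=12  P2=9  P3=25  P4=35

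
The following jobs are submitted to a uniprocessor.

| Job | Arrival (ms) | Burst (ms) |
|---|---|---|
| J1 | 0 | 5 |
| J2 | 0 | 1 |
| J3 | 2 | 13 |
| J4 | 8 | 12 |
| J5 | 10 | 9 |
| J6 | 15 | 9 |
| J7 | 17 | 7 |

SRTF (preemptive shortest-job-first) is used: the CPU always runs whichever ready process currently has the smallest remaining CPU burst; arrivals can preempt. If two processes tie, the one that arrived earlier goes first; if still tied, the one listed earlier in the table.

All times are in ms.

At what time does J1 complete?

6

Gantt: | J2 0-1 | J1 1-6 | J3 6-19 | J7 19-26 | J5 26-35 | J6 35-44 | J4 44-56 |
Completion: J1=6  J2=1  J3=19  J4=56  J5=35  J6=44  J7=26
Turnaround (C−A): J1=6  J2=1  J3=17  J4=48  J5=25  J6=29  J7=9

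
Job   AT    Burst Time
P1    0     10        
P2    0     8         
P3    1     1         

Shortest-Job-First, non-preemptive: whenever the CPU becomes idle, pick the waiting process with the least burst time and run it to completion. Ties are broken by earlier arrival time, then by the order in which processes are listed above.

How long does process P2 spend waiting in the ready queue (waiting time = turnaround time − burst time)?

0

Timeline: | P2 0-8 | P3 8-9 | P1 9-19 |
Completion: P1=19  P2=8  P3=9
Turnaround (C−A): P1=19  P2=8  P3=8
Waiting(P2) = turnaround − burst = 8 − 8 = 0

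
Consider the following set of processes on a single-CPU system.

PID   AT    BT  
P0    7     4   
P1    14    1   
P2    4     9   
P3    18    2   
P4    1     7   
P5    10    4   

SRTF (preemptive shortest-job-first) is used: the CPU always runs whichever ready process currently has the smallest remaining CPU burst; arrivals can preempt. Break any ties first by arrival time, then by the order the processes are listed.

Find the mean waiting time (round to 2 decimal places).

3.17

Timeline: | idle 0-1 | P4 1-8 | P0 8-12 | P5 12-14 | P1 14-15 | P5 15-17 | P2 17-18 | P3 18-20 | P2 20-28 |
Completion: P0=12  P1=15  P2=28  P3=20  P4=8  P5=17
Turnaround (C−A): P0=5  P1=1  P2=24  P3=2  P4=7  P5=7
Waiting times: P0=1, P1=0, P2=15, P3=0, P4=0, P5=3
Average waiting = (1+0+15+0+0+3) / 6 = 19/6 = 3.17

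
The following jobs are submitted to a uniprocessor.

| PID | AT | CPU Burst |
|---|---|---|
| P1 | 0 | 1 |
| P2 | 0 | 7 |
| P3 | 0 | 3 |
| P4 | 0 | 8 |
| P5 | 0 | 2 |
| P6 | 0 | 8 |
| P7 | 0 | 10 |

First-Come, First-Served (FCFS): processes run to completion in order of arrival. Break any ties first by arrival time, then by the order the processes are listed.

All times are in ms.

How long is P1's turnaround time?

1

Timeline: | P1 0-1 | P2 1-8 | P3 8-11 | P4 11-19 | P5 19-21 | P6 21-29 | P7 29-39 |
Completion: P1=1  P2=8  P3=11  P4=19  P5=21  P6=29  P7=39
Turnaround (C−A): P1=1  P2=8  P3=11  P4=19  P5=21  P6=29  P7=39
Turnaround(P1) = completion − arrival = 1 − 0 = 1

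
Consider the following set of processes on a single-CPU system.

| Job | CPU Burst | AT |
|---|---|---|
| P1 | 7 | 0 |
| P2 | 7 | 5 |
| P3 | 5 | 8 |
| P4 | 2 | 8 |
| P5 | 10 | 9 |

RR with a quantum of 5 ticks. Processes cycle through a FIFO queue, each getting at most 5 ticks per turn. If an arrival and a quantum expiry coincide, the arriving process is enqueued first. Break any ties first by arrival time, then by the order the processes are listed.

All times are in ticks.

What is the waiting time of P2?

Gantt: | P1 0-5 | P2 5-10 | P1 10-12 | P3 12-17 | P4 17-19 | P5 19-24 | P2 24-26 | P5 26-31 |
Completion: P1=12  P2=26  P3=17  P4=19  P5=31
Waiting(P2) = turnaround − burst = 21 − 7 = 14

14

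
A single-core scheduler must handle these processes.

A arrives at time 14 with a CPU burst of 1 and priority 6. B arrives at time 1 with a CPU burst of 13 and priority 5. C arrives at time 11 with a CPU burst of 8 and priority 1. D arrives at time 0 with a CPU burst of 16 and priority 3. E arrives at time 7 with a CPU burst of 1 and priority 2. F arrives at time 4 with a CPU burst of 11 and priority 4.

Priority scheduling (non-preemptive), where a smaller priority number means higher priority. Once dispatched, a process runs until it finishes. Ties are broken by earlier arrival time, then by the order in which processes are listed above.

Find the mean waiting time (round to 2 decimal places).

Gantt: | D 0-16 | C 16-24 | E 24-25 | F 25-36 | B 36-49 | A 49-50 |
Completion: A=50  B=49  C=24  D=16  E=25  F=36
Turnaround (C−A): A=36  B=48  C=13  D=16  E=18  F=32
Waiting times: A=35, B=35, C=5, D=0, E=17, F=21
Average waiting = (35+35+5+0+17+21) / 6 = 113/6 = 18.83

18.83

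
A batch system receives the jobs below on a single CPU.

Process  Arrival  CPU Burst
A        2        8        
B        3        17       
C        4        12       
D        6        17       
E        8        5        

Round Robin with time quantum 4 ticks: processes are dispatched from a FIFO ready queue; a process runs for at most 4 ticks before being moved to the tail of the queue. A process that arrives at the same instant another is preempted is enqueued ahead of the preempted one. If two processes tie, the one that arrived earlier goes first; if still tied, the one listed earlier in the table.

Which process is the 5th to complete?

Gantt: | idle 0-2 | A 2-6 | B 6-10 | C 10-14 | D 14-18 | A 18-22 | E 22-26 | B 26-30 | C 30-34 | D 34-38 | E 38-39 | B 39-43 | C 43-47 | D 47-51 | B 51-55 | D 55-59 | B 59-60 | D 60-61 |
Completion: A=22  B=60  C=47  D=61  E=39
Turnaround (C−A): A=20  B=57  C=43  D=55  E=31
Finish order: A → E → C → B → D

D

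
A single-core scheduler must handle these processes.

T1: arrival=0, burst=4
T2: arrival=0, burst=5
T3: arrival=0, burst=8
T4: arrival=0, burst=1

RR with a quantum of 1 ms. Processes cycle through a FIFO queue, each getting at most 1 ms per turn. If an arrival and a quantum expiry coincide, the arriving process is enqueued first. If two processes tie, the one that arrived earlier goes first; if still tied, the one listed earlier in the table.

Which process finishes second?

Gantt: | T1 0-1 | T2 1-2 | T3 2-3 | T4 3-4 | T1 4-5 | T2 5-6 | T3 6-7 | T1 7-8 | T2 8-9 | T3 9-10 | T1 10-11 | T2 11-12 | T3 12-13 | T2 13-14 | T3 14-18 |
Completion: T1=11  T2=14  T3=18  T4=4
Turnaround (C−A): T1=11  T2=14  T3=18  T4=4
Finish order: T4 → T1 → T2 → T3

T1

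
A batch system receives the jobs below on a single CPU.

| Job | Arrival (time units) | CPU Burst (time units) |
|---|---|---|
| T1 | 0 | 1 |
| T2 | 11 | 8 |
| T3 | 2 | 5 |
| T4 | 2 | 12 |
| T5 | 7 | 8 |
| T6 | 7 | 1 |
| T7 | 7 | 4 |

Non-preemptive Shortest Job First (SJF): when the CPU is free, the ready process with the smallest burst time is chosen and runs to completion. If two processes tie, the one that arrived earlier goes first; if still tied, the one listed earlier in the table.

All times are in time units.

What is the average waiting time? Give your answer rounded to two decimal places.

5.86

Gantt: | T1 0-1 | idle 1-2 | T3 2-7 | T6 7-8 | T7 8-12 | T5 12-20 | T2 20-28 | T4 28-40 |
Completion: T1=1  T2=28  T3=7  T4=40  T5=20  T6=8  T7=12
Turnaround (C−A): T1=1  T2=17  T3=5  T4=38  T5=13  T6=1  T7=5
Waiting times: T1=0, T2=9, T3=0, T4=26, T5=5, T6=0, T7=1
Average waiting = (0+9+0+26+5+0+1) / 7 = 41/7 = 5.86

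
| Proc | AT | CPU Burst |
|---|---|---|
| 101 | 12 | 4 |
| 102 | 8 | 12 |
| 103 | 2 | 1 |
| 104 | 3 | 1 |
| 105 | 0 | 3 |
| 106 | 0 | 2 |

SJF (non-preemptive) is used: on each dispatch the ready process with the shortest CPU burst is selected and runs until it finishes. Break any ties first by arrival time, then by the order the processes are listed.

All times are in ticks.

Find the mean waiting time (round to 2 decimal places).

2.00

Timeline: | 106 0-2 | 103 2-3 | 104 3-4 | 105 4-7 | idle 7-8 | 102 8-20 | 101 20-24 |
Completion: 101=24  102=20  103=3  104=4  105=7  106=2
Turnaround (C−A): 101=12  102=12  103=1  104=1  105=7  106=2
Waiting times: 101=8, 102=0, 103=0, 104=0, 105=4, 106=0
Average waiting = (8+0+0+0+4+0) / 6 = 12/6 = 2.00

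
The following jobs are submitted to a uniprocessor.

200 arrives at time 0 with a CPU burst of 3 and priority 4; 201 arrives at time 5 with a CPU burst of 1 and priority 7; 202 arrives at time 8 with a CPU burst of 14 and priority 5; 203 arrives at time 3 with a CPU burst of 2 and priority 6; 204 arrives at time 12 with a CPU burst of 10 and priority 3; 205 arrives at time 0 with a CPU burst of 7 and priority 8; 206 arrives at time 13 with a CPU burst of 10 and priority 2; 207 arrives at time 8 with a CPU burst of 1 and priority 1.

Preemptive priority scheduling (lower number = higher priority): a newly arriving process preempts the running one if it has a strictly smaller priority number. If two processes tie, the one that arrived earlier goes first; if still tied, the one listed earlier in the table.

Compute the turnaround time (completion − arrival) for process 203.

2

Schedule: | 200 0-3 | 203 3-5 | 201 5-6 | 205 6-8 | 207 8-9 | 202 9-12 | 204 12-13 | 206 13-23 | 204 23-32 | 202 32-43 | 205 43-48 |
Completion: 200=3  201=6  202=43  203=5  204=32  205=48  206=23  207=9
Turnaround(203) = completion − arrival = 5 − 3 = 2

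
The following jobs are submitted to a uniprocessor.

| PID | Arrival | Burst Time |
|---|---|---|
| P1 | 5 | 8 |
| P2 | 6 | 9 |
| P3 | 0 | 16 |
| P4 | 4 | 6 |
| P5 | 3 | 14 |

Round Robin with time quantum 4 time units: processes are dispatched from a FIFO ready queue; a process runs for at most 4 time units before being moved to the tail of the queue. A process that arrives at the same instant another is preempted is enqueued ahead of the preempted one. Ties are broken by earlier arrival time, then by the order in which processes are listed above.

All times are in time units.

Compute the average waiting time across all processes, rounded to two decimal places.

Gantt: | P3 0-4 | P5 4-8 | P4 8-12 | P3 12-16 | P1 16-20 | P2 20-24 | P5 24-28 | P4 28-30 | P3 30-34 | P1 34-38 | P2 38-42 | P5 42-46 | P3 46-50 | P2 50-51 | P5 51-53 |
Completion: P1=38  P2=51  P3=50  P4=30  P5=53
Waiting times: P1=25, P2=36, P3=34, P4=20, P5=36
Average waiting = (25+36+34+20+36) / 5 = 151/5 = 30.20

30.20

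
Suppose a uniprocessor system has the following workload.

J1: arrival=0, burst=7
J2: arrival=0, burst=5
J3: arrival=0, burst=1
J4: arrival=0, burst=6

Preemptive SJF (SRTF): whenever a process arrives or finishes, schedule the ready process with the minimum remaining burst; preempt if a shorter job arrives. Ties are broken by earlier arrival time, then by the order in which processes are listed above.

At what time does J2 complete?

6

Timeline: | J3 0-1 | J2 1-6 | J4 6-12 | J1 12-19 |
Completion: J1=19  J2=6  J3=1  J4=12
Turnaround (C−A): J1=19  J2=6  J3=1  J4=12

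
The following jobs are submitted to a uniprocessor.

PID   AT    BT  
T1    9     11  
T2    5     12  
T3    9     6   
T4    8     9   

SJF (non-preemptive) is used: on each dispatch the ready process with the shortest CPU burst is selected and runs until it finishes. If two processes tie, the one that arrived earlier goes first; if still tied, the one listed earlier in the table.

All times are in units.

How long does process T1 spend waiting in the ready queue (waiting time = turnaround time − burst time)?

23

Timeline: | idle 0-5 | T2 5-17 | T3 17-23 | T4 23-32 | T1 32-43 |
Completion: T1=43  T2=17  T3=23  T4=32
Waiting(T1) = turnaround − burst = 34 − 11 = 23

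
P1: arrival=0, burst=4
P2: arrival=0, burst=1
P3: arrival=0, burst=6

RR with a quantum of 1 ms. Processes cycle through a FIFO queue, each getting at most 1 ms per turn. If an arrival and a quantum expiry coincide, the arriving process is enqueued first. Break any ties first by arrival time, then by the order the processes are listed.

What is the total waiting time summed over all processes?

Gantt: | P1 0-1 | P2 1-2 | P3 2-3 | P1 3-4 | P3 4-5 | P1 5-6 | P3 6-7 | P1 7-8 | P3 8-11 |
Completion: P1=8  P2=2  P3=11
Waiting = turnaround − burst: P1=4, P2=1, P3=5
Total waiting = 4 + 1 + 5 = 10

10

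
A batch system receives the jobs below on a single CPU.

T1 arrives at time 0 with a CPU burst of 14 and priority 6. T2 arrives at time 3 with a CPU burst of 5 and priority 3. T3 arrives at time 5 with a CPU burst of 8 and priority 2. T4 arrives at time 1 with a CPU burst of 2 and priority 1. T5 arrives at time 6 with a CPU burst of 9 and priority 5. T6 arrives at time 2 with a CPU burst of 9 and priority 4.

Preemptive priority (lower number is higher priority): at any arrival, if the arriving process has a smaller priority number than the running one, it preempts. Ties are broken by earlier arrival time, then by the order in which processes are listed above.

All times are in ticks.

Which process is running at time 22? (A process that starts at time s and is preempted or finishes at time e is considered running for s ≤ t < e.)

T6

Timeline: | T1 0-1 | T4 1-3 | T2 3-5 | T3 5-13 | T2 13-16 | T6 16-25 | T5 25-34 | T1 34-47 |
Completion: T1=47  T2=16  T3=13  T4=3  T5=34  T6=25
Turnaround (C−A): T1=47  T2=13  T3=8  T4=2  T5=28  T6=23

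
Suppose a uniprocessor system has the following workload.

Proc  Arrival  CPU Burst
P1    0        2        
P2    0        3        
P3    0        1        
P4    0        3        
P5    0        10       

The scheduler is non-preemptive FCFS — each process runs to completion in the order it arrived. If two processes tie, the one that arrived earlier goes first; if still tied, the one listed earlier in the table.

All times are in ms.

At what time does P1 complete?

2

Gantt: | P1 0-2 | P2 2-5 | P3 5-6 | P4 6-9 | P5 9-19 |
Completion: P1=2  P2=5  P3=6  P4=9  P5=19
Turnaround (C−A): P1=2  P2=5  P3=6  P4=9  P5=19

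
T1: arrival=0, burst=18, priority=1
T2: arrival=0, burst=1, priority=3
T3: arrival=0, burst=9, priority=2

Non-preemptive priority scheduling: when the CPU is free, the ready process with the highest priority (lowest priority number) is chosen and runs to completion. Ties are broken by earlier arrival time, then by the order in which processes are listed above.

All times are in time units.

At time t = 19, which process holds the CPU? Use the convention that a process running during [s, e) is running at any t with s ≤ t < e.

Schedule: | T1 0-18 | T3 18-27 | T2 27-28 |
Completion: T1=18  T2=28  T3=27
Turnaround (C−A): T1=18  T2=28  T3=27

T3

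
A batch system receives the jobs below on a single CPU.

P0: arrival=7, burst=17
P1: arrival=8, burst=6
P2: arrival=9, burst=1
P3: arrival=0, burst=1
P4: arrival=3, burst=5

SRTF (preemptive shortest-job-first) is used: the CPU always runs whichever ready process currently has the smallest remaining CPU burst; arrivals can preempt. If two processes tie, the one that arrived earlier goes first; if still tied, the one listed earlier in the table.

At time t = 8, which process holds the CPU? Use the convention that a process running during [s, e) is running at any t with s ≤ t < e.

P1

Gantt: | P3 0-1 | idle 1-3 | P4 3-8 | P1 8-9 | P2 9-10 | P1 10-15 | P0 15-32 |
Completion: P0=32  P1=15  P2=10  P3=1  P4=8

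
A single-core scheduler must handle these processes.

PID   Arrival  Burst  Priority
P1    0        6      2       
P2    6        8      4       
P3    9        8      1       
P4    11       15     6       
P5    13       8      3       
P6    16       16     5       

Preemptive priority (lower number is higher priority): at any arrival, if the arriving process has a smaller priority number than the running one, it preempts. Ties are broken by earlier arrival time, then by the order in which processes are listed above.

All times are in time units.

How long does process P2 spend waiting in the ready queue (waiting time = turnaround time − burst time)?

16

Gantt: | P1 0-6 | P2 6-9 | P3 9-17 | P5 17-25 | P2 25-30 | P6 30-46 | P4 46-61 |
Completion: P1=6  P2=30  P3=17  P4=61  P5=25  P6=46
Waiting(P2) = turnaround − burst = 24 − 8 = 16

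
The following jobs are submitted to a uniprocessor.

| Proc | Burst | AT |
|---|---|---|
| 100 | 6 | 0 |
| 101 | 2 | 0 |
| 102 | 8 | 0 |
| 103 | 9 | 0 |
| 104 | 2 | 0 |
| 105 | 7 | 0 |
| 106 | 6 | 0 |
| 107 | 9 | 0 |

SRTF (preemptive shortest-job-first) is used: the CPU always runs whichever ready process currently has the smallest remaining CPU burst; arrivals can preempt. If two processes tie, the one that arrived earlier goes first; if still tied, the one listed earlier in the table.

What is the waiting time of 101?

Gantt: | 101 0-2 | 104 2-4 | 100 4-10 | 106 10-16 | 105 16-23 | 102 23-31 | 103 31-40 | 107 40-49 |
Completion: 100=10  101=2  102=31  103=40  104=4  105=23  106=16  107=49
Turnaround (C−A): 100=10  101=2  102=31  103=40  104=4  105=23  106=16  107=49
Waiting(101) = turnaround − burst = 2 − 2 = 0

0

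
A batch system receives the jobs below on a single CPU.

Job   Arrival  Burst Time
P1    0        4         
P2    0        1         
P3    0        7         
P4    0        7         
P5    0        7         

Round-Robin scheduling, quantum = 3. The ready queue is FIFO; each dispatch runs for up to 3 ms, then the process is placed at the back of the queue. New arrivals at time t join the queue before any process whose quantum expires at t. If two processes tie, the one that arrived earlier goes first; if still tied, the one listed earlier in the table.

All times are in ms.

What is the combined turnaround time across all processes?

Timeline: | P1 0-3 | P2 3-4 | P3 4-7 | P4 7-10 | P5 10-13 | P1 13-14 | P3 14-17 | P4 17-20 | P5 20-23 | P3 23-24 | P4 24-25 | P5 25-26 |
Completion: P1=14  P2=4  P3=24  P4=25  P5=26
Turnaround (C−A): P1=14  P2=4  P3=24  P4=25  P5=26
Turnaround = completion − arrival: P1=14, P2=4, P3=24, P4=25, P5=26
Total turnaround = 14 + 4 + 24 + 25 + 26 = 93

93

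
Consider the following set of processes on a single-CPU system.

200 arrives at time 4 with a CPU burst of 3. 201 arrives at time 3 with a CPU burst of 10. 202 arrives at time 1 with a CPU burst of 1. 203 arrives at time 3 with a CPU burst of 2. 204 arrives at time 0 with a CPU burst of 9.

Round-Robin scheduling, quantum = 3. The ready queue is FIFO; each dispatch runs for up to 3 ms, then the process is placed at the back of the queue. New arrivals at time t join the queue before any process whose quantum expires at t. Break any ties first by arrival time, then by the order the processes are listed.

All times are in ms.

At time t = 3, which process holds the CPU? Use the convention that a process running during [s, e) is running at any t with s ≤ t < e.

202

Schedule: | 204 0-3 | 202 3-4 | 201 4-7 | 203 7-9 | 204 9-12 | 200 12-15 | 201 15-18 | 204 18-21 | 201 21-25 |
Completion: 200=15  201=25  202=4  203=9  204=21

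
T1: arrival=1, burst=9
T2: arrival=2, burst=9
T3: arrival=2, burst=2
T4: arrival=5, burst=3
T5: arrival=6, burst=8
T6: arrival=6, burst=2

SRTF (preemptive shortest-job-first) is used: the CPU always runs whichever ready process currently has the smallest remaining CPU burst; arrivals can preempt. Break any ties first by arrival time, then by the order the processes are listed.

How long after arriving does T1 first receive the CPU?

0

Gantt: | idle 0-1 | T1 1-2 | T3 2-4 | T1 4-5 | T4 5-8 | T6 8-10 | T1 10-17 | T5 17-25 | T2 25-34 |
Completion: T1=17  T2=34  T3=4  T4=8  T5=25  T6=10
Turnaround (C−A): T1=16  T2=32  T3=2  T4=3  T5=19  T6=4
Response(T1) = first start − arrival = 1 − 1 = 0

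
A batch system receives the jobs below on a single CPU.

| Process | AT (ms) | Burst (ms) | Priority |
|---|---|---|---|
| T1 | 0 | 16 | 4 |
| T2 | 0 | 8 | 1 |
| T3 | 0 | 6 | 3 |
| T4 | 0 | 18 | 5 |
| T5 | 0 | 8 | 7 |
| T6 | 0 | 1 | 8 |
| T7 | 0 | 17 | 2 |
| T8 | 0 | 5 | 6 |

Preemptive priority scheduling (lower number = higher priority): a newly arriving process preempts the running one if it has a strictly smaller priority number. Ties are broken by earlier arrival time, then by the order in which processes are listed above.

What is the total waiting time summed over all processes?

Schedule: | T2 0-8 | T7 8-25 | T3 25-31 | T1 31-47 | T4 47-65 | T8 65-70 | T5 70-78 | T6 78-79 |
Completion: T1=47  T2=8  T3=31  T4=65  T5=78  T6=79  T7=25  T8=70
Turnaround (C−A): T1=47  T2=8  T3=31  T4=65  T5=78  T6=79  T7=25  T8=70
Waiting = turnaround − burst: T1=31, T2=0, T3=25, T4=47, T5=70, T6=78, T7=8, T8=65
Total waiting = 31 + 0 + 25 + 47 + 70 + 78 + 8 + 65 = 324

324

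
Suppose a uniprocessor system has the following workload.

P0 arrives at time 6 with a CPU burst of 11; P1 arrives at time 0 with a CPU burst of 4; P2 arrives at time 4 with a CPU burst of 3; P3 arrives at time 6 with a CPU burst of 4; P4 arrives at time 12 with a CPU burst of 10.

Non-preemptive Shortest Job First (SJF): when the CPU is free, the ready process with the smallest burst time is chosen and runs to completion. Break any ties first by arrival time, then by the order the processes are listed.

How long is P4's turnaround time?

20

Gantt: | P1 0-4 | P2 4-7 | P3 7-11 | P0 11-22 | P4 22-32 |
Completion: P0=22  P1=4  P2=7  P3=11  P4=32
Turnaround(P4) = completion − arrival = 32 − 12 = 20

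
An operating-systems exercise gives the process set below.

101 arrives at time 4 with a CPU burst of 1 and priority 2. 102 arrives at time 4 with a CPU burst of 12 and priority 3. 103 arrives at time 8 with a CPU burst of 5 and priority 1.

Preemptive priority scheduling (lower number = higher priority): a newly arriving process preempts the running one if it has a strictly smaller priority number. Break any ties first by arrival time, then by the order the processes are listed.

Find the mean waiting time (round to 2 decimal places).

2.00

Schedule: | idle 0-4 | 101 4-5 | 102 5-8 | 103 8-13 | 102 13-22 |
Completion: 101=5  102=22  103=13
Waiting times: 101=0, 102=6, 103=0
Average waiting = (0+6+0) / 3 = 6/3 = 2.00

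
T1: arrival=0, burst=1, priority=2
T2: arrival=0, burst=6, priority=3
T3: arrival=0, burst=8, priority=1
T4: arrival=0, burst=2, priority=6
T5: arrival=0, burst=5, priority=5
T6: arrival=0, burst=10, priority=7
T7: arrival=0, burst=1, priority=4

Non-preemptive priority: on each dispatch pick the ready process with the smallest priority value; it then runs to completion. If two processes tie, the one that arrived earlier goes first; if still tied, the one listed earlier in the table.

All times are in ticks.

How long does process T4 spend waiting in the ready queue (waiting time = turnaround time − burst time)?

21

Gantt: | T3 0-8 | T1 8-9 | T2 9-15 | T7 15-16 | T5 16-21 | T4 21-23 | T6 23-33 |
Completion: T1=9  T2=15  T3=8  T4=23  T5=21  T6=33  T7=16
Turnaround (C−A): T1=9  T2=15  T3=8  T4=23  T5=21  T6=33  T7=16
Waiting(T4) = turnaround − burst = 23 − 2 = 21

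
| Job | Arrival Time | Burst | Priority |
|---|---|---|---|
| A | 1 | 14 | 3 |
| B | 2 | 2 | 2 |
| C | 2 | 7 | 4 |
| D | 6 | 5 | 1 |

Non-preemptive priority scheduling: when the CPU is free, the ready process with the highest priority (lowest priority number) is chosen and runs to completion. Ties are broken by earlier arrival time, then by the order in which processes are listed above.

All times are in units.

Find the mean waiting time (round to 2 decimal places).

Schedule: | idle 0-1 | A 1-15 | D 15-20 | B 20-22 | C 22-29 |
Completion: A=15  B=22  C=29  D=20
Waiting times: A=0, B=18, C=20, D=9
Average waiting = (0+18+20+9) / 4 = 47/4 = 11.75

11.75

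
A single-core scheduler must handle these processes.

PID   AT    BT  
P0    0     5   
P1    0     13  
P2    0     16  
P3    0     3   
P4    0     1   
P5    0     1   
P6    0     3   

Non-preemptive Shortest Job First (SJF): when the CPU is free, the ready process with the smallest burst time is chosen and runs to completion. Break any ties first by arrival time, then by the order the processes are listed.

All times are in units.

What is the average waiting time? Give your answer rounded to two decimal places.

Timeline: | P4 0-1 | P5 1-2 | P3 2-5 | P6 5-8 | P0 8-13 | P1 13-26 | P2 26-42 |
Completion: P0=13  P1=26  P2=42  P3=5  P4=1  P5=2  P6=8
Turnaround (C−A): P0=13  P1=26  P2=42  P3=5  P4=1  P5=2  P6=8
Waiting times: P0=8, P1=13, P2=26, P3=2, P4=0, P5=1, P6=5
Average waiting = (8+13+26+2+0+1+5) / 7 = 55/7 = 7.86

7.86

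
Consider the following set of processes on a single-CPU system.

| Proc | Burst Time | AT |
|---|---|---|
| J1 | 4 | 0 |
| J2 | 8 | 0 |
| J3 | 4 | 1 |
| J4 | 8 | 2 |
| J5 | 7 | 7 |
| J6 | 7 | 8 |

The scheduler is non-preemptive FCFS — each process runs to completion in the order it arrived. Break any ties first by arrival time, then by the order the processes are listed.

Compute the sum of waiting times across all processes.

69

Gantt: | J1 0-4 | J2 4-12 | J3 12-16 | J4 16-24 | J5 24-31 | J6 31-38 |
Completion: J1=4  J2=12  J3=16  J4=24  J5=31  J6=38
Waiting = turnaround − burst: J1=0, J2=4, J3=11, J4=14, J5=17, J6=23
Total waiting = 0 + 4 + 11 + 14 + 17 + 23 = 69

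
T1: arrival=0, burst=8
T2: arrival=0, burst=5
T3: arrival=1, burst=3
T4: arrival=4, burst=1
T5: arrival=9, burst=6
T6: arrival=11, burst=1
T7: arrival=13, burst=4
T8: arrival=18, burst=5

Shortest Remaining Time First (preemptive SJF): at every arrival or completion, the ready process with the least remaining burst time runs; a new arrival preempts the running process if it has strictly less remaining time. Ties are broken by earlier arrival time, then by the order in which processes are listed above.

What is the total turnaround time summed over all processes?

68

Schedule: | T2 0-1 | T3 1-4 | T4 4-5 | T2 5-9 | T5 9-11 | T6 11-12 | T5 12-16 | T7 16-20 | T8 20-25 | T1 25-33 |
Completion: T1=33  T2=9  T3=4  T4=5  T5=16  T6=12  T7=20  T8=25
Turnaround (C−A): T1=33  T2=9  T3=3  T4=1  T5=7  T6=1  T7=7  T8=7
Turnaround = completion − arrival: T1=33, T2=9, T3=3, T4=1, T5=7, T6=1, T7=7, T8=7
Total turnaround = 33 + 9 + 3 + 1 + 7 + 1 + 7 + 7 = 68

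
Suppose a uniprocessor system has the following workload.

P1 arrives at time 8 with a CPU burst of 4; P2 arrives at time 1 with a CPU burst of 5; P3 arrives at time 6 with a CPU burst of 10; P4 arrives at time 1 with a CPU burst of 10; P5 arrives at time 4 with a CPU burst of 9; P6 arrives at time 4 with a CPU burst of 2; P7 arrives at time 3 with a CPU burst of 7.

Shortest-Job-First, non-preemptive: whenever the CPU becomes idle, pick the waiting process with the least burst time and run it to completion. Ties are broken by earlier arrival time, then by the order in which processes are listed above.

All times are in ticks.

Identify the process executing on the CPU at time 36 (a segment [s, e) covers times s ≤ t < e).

P4

Gantt: | idle 0-1 | P2 1-6 | P6 6-8 | P1 8-12 | P7 12-19 | P5 19-28 | P4 28-38 | P3 38-48 |
Completion: P1=12  P2=6  P3=48  P4=38  P5=28  P6=8  P7=19
Turnaround (C−A): P1=4  P2=5  P3=42  P4=37  P5=24  P6=4  P7=16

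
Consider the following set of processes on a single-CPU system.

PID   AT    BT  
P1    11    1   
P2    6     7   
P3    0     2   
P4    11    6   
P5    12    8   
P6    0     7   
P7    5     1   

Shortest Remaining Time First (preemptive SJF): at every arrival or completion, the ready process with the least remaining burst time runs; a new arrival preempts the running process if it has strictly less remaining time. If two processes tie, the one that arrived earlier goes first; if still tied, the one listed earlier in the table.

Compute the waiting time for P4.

Gantt: | P3 0-2 | P6 2-5 | P7 5-6 | P6 6-10 | P2 10-11 | P1 11-12 | P2 12-18 | P4 18-24 | P5 24-32 |
Completion: P1=12  P2=18  P3=2  P4=24  P5=32  P6=10  P7=6
Turnaround (C−A): P1=1  P2=12  P3=2  P4=13  P5=20  P6=10  P7=1
Waiting(P4) = turnaround − burst = 13 − 6 = 7

7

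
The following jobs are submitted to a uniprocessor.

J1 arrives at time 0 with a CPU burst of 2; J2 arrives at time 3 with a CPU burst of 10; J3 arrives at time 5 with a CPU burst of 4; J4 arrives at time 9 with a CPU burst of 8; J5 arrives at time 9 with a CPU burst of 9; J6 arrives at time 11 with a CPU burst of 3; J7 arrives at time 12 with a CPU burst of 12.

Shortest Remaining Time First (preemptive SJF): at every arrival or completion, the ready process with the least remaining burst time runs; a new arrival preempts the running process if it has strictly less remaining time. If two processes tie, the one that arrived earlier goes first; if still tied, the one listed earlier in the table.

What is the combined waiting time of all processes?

62

Gantt: | J1 0-2 | idle 2-3 | J2 3-5 | J3 5-9 | J2 9-11 | J6 11-14 | J2 14-20 | J4 20-28 | J5 28-37 | J7 37-49 |
Completion: J1=2  J2=20  J3=9  J4=28  J5=37  J6=14  J7=49
Waiting = turnaround − burst: J1=0, J2=7, J3=0, J4=11, J5=19, J6=0, J7=25
Total waiting = 0 + 7 + 0 + 11 + 19 + 0 + 25 = 62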